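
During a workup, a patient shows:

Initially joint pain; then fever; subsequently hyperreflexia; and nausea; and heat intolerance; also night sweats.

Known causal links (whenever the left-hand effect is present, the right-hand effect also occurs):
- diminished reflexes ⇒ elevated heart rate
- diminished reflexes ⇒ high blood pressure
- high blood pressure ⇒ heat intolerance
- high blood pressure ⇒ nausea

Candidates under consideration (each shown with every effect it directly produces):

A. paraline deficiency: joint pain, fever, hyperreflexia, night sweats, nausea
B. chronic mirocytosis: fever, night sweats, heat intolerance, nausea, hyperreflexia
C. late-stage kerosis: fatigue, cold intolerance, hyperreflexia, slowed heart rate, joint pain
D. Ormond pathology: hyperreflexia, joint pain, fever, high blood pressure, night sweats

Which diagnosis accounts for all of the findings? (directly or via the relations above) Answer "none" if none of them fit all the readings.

D

Testing each hypothesis:
(A) paraline deficiency — does not account for heat intolerance
(B) chronic mirocytosis — does not account for joint pain
(C) late-stage kerosis — fails on fever, nausea, heat intolerance, night sweats (predicts cold intolerance, not heat intolerance)
(D) Ormond pathology — joint pain +; fever +; hyperreflexia +; nausea + (via high blood pressure → nausea); heat intolerance + (via high blood pressure → heat intolerance); night sweats +
(D) is the only candidate with no mismatches.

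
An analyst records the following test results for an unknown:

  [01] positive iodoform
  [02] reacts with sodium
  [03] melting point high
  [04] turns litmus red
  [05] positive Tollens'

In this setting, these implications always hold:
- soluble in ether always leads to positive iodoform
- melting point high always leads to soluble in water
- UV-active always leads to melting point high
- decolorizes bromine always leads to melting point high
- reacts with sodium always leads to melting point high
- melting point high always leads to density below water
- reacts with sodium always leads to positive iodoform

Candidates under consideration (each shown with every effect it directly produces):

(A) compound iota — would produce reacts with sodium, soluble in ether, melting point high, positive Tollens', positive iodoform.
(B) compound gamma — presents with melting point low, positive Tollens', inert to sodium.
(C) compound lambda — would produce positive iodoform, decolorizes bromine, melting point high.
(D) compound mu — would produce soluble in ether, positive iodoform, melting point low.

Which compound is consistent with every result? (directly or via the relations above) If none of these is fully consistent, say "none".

none

For each candidate, compare predicted effects to what was observed:
(A) compound iota — positive iodoform yes; reacts with sodium yes; melting point high yes; turns litmus red NO; positive Tollens' yes
(B) compound gamma — positive iodoform NO; reacts with sodium NO; melting point high NO; turns litmus red NO; positive Tollens' yes
(C) compound lambda — positive iodoform yes; reacts with sodium NO; melting point high yes; turns litmus red NO; positive Tollens' NO
(D) compound mu — fails on reacts with sodium, melting point high, turns litmus red, positive Tollens' (predicts melting point low, not melting point high)
No candidate is consistent with all observations.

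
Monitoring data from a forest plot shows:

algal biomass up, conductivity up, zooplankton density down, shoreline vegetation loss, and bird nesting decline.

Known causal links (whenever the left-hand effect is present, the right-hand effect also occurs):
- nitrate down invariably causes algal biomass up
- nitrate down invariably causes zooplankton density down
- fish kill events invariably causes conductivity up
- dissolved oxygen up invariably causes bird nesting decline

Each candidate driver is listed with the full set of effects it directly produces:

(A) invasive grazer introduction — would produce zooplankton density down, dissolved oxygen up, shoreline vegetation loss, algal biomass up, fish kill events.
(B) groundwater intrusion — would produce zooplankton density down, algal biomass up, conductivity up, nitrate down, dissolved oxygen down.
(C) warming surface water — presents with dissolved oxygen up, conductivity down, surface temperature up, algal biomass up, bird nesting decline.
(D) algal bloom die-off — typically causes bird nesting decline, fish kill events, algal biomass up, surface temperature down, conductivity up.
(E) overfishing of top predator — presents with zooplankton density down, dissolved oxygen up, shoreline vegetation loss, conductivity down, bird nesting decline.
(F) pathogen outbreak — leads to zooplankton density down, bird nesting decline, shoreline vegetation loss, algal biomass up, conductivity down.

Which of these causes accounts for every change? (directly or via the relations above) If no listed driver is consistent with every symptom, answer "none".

A

For each candidate, compare predicted effects to what was observed:
(A) invasive grazer introduction — algal biomass up ✓; conductivity up ✓ (through fish kill events → conductivity up); zooplankton density down ✓; shoreline vegetation loss ✓; bird nesting decline ✓ (through dissolved oxygen up → bird nesting decline)
(B) groundwater intrusion — algal biomass up ✓; conductivity up ✓; zooplankton density down ✓; shoreline vegetation loss ✗; bird nesting decline ✗
(C) warming surface water — algal biomass up ✓; conductivity up ✗; zooplankton density down ✗; shoreline vegetation loss ✗; bird nesting decline ✓
(D) algal bloom die-off — algal biomass up ✓; conductivity up ✓; zooplankton density down ✗; shoreline vegetation loss ✗; bird nesting decline ✓
(E) overfishing of top predator — fails on algal biomass up, conductivity up (predicts conductivity down, not conductivity up)
(F) pathogen outbreak — algal biomass up ✓; conductivity up ✗; zooplankton density down ✓; shoreline vegetation loss ✓; bird nesting decline ✓
(A) alone accounts for all the evidence.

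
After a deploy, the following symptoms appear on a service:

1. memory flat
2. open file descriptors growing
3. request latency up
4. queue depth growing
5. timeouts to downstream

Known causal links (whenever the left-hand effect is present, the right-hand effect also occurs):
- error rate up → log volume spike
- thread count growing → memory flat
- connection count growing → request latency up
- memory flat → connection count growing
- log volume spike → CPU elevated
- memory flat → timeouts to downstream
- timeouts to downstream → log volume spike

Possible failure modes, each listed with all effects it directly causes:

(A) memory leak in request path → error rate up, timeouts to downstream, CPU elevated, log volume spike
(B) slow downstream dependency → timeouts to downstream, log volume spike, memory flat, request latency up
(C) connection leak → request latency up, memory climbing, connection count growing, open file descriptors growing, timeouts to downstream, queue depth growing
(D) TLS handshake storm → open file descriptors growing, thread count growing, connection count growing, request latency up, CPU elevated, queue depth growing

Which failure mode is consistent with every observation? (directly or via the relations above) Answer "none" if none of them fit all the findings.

D

Checking each candidate against the observations:
(A) memory leak in request path — does not account for memory flat, open file descriptors growing, request latency up, queue depth growing
(B) slow downstream dependency — memory flat yes; open file descriptors growing NO; request latency up yes; queue depth growing NO; timeouts to downstream yes
(C) connection leak — memory flat NO; open file descriptors growing yes; request latency up yes; queue depth growing yes; timeouts to downstream yes
(D) TLS handshake storm — memory flat yes (through thread count growing → memory flat); open file descriptors growing yes; request latency up yes; queue depth growing yes; timeouts to downstream yes (through thread count growing → memory flat → timeouts to downstream)
Only (D) is consistent with every observation.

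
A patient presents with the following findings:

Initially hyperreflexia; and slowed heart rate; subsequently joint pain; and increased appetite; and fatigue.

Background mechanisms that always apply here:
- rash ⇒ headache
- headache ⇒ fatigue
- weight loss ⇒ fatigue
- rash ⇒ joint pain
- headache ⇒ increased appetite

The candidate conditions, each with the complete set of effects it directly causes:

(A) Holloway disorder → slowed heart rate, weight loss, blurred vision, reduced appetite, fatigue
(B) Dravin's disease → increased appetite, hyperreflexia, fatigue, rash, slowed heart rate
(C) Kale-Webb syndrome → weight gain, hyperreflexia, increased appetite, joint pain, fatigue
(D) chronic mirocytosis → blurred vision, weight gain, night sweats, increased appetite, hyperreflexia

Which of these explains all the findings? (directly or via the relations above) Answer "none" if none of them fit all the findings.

B

Checking each candidate against the observations:
(A) Holloway disorder — hyperreflexia miss; slowed heart rate match; joint pain miss; increased appetite miss; fatigue match
(B) Dravin's disease — hyperreflexia match; slowed heart rate match; joint pain match (through rash → joint pain); increased appetite match; fatigue match
(C) Kale-Webb syndrome — hyperreflexia match; slowed heart rate miss; joint pain match; increased appetite match; fatigue match
(D) chronic mirocytosis — hyperreflexia match; slowed heart rate miss; joint pain miss; increased appetite match; fatigue miss
(B) alone accounts for all the evidence.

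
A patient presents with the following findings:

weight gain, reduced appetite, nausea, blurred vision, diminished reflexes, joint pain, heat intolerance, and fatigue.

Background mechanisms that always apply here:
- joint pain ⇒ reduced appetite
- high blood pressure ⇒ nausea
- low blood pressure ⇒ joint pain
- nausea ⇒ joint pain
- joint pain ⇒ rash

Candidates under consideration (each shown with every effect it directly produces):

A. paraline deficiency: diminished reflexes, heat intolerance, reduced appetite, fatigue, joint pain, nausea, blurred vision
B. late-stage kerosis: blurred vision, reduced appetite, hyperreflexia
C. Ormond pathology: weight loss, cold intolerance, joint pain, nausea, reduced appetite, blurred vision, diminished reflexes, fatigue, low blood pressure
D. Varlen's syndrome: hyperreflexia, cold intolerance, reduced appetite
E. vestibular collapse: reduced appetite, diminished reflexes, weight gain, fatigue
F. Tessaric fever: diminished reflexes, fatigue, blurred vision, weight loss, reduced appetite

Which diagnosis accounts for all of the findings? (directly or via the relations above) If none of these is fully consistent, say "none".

Checking each candidate against the observations:
(A) paraline deficiency — does not account for weight gain
(B) late-stage kerosis — weight gain ✗; reduced appetite ✓; nausea ✗; blurred vision ✓; diminished reflexes ✗; joint pain ✗; heat intolerance ✗; fatigue ✗
(C) Ormond pathology — fails on weight gain, heat intolerance (predicts weight loss, not weight gain; predicts cold intolerance, not heat intolerance)
(D) Varlen's syndrome — weight gain ✗; reduced appetite ✓; nausea ✗; blurred vision ✗; diminished reflexes ✗; joint pain ✗; heat intolerance ✗; fatigue ✗
(E) vestibular collapse — does not account for nausea, blurred vision, joint pain, heat intolerance
(F) Tessaric fever — fails on weight gain, nausea, joint pain, heat intolerance (predicts weight loss, not weight gain)
No candidate is consistent with all observations.

none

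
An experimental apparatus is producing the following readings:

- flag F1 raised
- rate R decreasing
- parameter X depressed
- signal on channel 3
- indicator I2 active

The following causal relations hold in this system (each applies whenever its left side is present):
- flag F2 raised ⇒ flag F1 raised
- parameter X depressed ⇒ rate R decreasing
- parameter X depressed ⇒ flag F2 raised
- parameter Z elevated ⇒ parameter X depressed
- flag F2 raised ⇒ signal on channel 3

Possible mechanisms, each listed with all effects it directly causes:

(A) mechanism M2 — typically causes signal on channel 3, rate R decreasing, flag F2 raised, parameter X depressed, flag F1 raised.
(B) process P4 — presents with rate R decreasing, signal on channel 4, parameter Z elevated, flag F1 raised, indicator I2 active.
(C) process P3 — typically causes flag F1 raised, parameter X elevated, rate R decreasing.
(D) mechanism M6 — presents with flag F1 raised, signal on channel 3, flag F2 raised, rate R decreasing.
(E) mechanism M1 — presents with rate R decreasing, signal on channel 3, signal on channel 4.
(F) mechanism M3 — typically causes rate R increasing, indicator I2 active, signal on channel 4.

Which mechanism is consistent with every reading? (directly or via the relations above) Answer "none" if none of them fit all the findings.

B

Checking each candidate against the observations:
(A) mechanism M2 — does not account for indicator I2 active
(B) process P4 — flag F1 raised match; rate R decreasing match; parameter X depressed match (through parameter Z elevated → parameter X depressed); signal on channel 3 match (through parameter Z elevated → parameter X depressed → flag F2 raised → signal on channel 3); indicator I2 active match
(C) process P3 — fails on parameter X depressed, signal on channel 3, indicator I2 active (predicts parameter X elevated, not parameter X depressed)
(D) mechanism M6 — does not account for parameter X depressed, indicator I2 active
(E) mechanism M1 — does not account for flag F1 raised, parameter X depressed, indicator I2 active
(F) mechanism M3 — fails on flag F1 raised, rate R decreasing, parameter X depressed, signal on channel 3 (predicts rate R increasing, not rate R decreasing)
Only (B) is consistent with every observation.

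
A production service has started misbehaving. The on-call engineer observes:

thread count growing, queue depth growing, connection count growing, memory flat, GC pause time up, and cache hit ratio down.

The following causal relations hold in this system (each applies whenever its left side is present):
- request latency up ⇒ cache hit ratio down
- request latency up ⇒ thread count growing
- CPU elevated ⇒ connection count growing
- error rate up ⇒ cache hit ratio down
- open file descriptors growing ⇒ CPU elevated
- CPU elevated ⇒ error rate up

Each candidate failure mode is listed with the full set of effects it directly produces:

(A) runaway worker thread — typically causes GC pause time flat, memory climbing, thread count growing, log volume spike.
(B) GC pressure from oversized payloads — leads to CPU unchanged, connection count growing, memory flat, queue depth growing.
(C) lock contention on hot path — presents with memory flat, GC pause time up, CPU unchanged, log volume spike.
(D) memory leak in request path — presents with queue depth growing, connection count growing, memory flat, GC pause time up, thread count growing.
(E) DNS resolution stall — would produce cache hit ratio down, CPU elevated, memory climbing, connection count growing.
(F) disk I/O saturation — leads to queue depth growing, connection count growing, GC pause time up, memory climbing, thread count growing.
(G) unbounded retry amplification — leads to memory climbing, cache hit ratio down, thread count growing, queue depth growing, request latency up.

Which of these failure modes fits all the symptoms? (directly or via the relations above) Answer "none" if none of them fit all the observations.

Testing each hypothesis:
(A) runaway worker thread — fails on queue depth growing, connection count growing, memory flat, GC pause time up, cache hit ratio down (predicts memory climbing, not memory flat; predicts GC pause time flat, not GC pause time up)
(B) GC pressure from oversized payloads — thread count growing ✗; queue depth growing ✓; connection count growing ✓; memory flat ✓; GC pause time up ✗; cache hit ratio down ✗
(C) lock contention on hot path — thread count growing ✗; queue depth growing ✗; connection count growing ✗; memory flat ✓; GC pause time up ✓; cache hit ratio down ✗
(D) memory leak in request path — thread count growing ✓; queue depth growing ✓; connection count growing ✓; memory flat ✓; GC pause time up ✓; cache hit ratio down ✗
(E) DNS resolution stall — thread count growing ✗; queue depth growing ✗; connection count growing ✓; memory flat ✗; GC pause time up ✗; cache hit ratio down ✓
(F) disk I/O saturation — thread count growing ✓; queue depth growing ✓; connection count growing ✓; memory flat ✗; GC pause time up ✓; cache hit ratio down ✗
(G) unbounded retry amplification — fails on connection count growing, memory flat, GC pause time up (predicts memory climbing, not memory flat)
Every candidate fails on at least one observation.

none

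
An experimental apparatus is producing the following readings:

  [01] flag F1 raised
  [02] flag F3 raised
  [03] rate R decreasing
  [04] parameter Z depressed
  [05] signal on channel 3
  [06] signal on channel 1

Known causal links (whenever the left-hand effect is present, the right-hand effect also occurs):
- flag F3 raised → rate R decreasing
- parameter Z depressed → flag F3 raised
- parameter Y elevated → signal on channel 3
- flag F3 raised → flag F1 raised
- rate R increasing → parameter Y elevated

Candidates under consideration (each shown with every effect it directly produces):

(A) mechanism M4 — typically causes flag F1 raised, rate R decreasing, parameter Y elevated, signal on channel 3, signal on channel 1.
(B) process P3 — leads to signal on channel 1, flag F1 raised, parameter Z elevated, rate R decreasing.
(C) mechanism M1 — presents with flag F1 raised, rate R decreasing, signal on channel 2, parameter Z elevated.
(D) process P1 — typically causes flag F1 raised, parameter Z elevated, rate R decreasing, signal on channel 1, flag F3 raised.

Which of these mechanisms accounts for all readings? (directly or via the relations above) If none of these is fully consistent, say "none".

Checking each candidate against the observations:
(A) mechanism M4 — flag F1 raised match; flag F3 raised miss; rate R decreasing match; parameter Z depressed miss; signal on channel 3 match; signal on channel 1 match
(B) process P3 — flag F1 raised match; flag F3 raised miss; rate R decreasing match; parameter Z depressed miss; signal on channel 3 miss; signal on channel 1 match
(C) mechanism M1 — flag F1 raised match; flag F3 raised miss; rate R decreasing match; parameter Z depressed miss; signal on channel 3 miss; signal on channel 1 miss
(D) process P1 — fails on parameter Z depressed, signal on channel 3 (predicts parameter Z elevated, not parameter Z depressed)
No candidate is consistent with all observations.

none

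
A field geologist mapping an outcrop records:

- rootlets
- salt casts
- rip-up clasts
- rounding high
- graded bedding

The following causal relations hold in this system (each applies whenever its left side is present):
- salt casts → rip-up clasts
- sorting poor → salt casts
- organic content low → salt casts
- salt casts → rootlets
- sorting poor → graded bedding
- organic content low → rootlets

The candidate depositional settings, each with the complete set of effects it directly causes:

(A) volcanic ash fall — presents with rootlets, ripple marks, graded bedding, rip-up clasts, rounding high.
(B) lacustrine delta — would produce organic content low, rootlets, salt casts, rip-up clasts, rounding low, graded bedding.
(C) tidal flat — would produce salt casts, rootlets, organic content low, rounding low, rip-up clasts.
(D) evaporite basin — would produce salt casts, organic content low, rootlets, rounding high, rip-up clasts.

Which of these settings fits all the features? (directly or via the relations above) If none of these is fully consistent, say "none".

Per-candidate check:
(A) volcanic ash fall — rootlets yes; salt casts NO; rip-up clasts yes; rounding high yes; graded bedding yes
(B) lacustrine delta — rootlets yes; salt casts yes; rip-up clasts yes; rounding high NO; graded bedding yes
(C) tidal flat — fails on rounding high, graded bedding (predicts rounding low, not rounding high)
(D) evaporite basin — rootlets yes; salt casts yes; rip-up clasts yes; rounding high yes; graded bedding NO
No candidate is consistent with all observations.

none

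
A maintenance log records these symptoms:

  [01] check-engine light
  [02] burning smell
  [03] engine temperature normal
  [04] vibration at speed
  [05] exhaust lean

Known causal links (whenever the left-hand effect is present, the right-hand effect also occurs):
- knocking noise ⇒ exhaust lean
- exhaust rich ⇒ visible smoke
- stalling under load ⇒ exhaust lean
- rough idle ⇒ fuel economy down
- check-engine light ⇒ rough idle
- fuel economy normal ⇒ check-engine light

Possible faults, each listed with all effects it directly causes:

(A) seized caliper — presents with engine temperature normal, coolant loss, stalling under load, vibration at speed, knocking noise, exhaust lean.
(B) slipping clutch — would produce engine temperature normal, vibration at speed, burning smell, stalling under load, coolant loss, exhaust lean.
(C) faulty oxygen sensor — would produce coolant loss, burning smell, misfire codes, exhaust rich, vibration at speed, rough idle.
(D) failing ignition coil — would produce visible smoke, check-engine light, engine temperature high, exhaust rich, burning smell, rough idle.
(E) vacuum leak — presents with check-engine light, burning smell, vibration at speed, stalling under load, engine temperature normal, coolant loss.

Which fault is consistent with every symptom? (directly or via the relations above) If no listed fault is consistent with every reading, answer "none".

Checking each candidate against the observations:
(A) seized caliper — does not account for check-engine light, burning smell
(B) slipping clutch — check-engine light miss; burning smell match; engine temperature normal match; vibration at speed match; exhaust lean match
(C) faulty oxygen sensor — check-engine light miss; burning smell match; engine temperature normal miss; vibration at speed match; exhaust lean miss
(D) failing ignition coil — fails on engine temperature normal, vibration at speed, exhaust lean (predicts engine temperature high, not engine temperature normal; predicts exhaust rich, not exhaust lean)
(E) vacuum leak — accounts for every observation (exhaust lean via stalling under load → exhaust lean)
Only (E) is consistent with every observation.

E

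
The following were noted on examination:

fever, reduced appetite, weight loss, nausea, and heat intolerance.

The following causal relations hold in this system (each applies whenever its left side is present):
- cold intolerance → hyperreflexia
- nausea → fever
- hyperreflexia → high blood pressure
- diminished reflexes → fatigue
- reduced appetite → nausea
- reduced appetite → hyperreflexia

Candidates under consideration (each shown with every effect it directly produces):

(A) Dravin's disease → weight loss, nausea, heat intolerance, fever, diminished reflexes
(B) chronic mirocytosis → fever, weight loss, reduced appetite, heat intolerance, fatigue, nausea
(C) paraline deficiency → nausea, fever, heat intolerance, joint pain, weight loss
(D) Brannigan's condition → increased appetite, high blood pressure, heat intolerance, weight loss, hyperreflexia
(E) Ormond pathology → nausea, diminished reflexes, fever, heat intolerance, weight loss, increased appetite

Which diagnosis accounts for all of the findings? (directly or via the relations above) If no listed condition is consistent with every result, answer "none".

B

Checking each candidate against the observations:
(A) Dravin's disease — fever ✓; reduced appetite ✗; weight loss ✓; nausea ✓; heat intolerance ✓
(B) chronic mirocytosis — fever ✓; reduced appetite ✓; weight loss ✓; nausea ✓; heat intolerance ✓
(C) paraline deficiency — fever ✓; reduced appetite ✗; weight loss ✓; nausea ✓; heat intolerance ✓
(D) Brannigan's condition — fever ✗; reduced appetite ✗; weight loss ✓; nausea ✗; heat intolerance ✓
(E) Ormond pathology — fails on reduced appetite (predicts increased appetite, not reduced appetite)
(B) is the only candidate with no mismatches.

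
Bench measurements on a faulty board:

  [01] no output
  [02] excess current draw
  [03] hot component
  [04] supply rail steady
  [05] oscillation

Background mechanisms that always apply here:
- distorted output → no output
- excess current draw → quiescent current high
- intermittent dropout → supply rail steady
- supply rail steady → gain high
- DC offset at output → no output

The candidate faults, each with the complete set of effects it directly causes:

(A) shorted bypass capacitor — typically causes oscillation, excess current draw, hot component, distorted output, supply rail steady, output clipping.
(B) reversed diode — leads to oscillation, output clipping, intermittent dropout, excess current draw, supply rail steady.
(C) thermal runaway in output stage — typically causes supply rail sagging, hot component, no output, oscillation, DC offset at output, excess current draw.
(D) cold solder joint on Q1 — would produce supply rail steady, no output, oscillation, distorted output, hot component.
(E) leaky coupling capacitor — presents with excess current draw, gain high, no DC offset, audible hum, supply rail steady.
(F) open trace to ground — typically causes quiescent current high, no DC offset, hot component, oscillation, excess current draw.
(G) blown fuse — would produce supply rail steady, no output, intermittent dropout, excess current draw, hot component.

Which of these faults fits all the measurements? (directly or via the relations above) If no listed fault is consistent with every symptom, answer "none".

For each candidate, compare predicted effects to what was observed:
(A) shorted bypass capacitor — accounts for every observation (no output by distorted output → no output)
(B) reversed diode — does not account for no output, hot component
(C) thermal runaway in output stage — no output +; excess current draw +; hot component +; supply rail steady -; oscillation +
(D) cold solder joint on Q1 — does not account for excess current draw
(E) leaky coupling capacitor — does not account for no output, hot component, oscillation
(F) open trace to ground — no output -; excess current draw +; hot component +; supply rail steady -; oscillation +
(G) blown fuse — no output +; excess current draw +; hot component +; supply rail steady +; oscillation -
(A) is the only candidate with no mismatches.

A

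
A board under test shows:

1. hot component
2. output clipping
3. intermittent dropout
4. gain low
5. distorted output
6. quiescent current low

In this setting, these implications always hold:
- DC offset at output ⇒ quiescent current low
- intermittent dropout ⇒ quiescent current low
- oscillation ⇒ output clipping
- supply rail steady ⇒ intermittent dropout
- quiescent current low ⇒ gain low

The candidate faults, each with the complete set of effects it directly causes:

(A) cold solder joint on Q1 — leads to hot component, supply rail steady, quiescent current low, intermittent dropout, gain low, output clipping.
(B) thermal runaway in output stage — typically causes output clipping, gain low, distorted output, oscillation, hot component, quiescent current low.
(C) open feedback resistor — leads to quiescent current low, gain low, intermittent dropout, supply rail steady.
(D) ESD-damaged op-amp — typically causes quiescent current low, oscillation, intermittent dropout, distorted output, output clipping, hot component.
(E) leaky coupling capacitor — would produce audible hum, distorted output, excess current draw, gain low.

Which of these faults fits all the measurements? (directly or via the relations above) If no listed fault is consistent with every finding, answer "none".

Checking each candidate against the observations:
(A) cold solder joint on Q1 — hot component match; output clipping match; intermittent dropout match; gain low match; distorted output miss; quiescent current low match
(B) thermal runaway in output stage — hot component match; output clipping match; intermittent dropout miss; gain low match; distorted output match; quiescent current low match
(C) open feedback resistor — does not account for hot component, output clipping, distorted output
(D) ESD-damaged op-amp — hot component match; output clipping match; intermittent dropout match; gain low match (through quiescent current low → gain low); distorted output match; quiescent current low match
(E) leaky coupling capacitor — hot component miss; output clipping miss; intermittent dropout miss; gain low match; distorted output match; quiescent current low miss
Only (D) is consistent with every observation.

D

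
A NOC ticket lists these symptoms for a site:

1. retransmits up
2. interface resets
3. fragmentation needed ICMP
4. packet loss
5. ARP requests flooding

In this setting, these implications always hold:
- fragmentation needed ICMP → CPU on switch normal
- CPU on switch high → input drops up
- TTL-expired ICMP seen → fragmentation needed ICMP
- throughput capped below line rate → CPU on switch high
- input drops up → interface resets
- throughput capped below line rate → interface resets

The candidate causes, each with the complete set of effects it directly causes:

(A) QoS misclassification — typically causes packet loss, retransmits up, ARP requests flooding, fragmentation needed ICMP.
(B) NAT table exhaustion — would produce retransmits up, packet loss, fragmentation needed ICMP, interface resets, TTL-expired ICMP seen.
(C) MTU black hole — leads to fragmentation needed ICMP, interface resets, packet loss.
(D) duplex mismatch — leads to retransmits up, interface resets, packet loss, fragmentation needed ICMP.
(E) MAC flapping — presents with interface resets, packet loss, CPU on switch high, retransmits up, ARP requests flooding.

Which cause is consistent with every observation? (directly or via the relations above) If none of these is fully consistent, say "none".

Checking each candidate against the observations:
(A) QoS misclassification — does not account for interface resets
(B) NAT table exhaustion — retransmits up yes; interface resets yes; fragmentation needed ICMP yes; packet loss yes; ARP requests flooding NO
(C) MTU black hole — retransmits up NO; interface resets yes; fragmentation needed ICMP yes; packet loss yes; ARP requests flooding NO
(D) duplex mismatch — retransmits up yes; interface resets yes; fragmentation needed ICMP yes; packet loss yes; ARP requests flooding NO
(E) MAC flapping — does not account for fragmentation needed ICMP
Every candidate fails on at least one observation.

none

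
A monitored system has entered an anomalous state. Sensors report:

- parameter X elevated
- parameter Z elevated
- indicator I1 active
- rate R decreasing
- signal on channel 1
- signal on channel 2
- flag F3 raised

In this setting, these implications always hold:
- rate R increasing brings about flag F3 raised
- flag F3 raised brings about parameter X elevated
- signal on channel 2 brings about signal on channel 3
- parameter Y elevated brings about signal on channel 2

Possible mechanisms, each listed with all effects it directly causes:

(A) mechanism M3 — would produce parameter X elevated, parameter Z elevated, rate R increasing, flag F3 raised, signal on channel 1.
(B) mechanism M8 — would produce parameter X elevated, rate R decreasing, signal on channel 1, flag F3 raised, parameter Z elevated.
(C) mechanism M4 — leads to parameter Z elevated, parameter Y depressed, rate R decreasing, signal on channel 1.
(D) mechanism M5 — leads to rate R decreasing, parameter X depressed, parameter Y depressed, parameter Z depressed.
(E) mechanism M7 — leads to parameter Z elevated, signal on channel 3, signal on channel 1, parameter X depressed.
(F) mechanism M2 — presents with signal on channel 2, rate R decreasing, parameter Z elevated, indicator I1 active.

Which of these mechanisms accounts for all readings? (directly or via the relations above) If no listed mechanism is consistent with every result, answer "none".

none

For each candidate, compare predicted effects to what was observed:
(A) mechanism M3 — fails on indicator I1 active, rate R decreasing, signal on channel 2 (predicts rate R increasing, not rate R decreasing)
(B) mechanism M8 — does not account for indicator I1 active, signal on channel 2
(C) mechanism M4 — parameter X elevated miss; parameter Z elevated match; indicator I1 active miss; rate R decreasing match; signal on channel 1 match; signal on channel 2 miss; flag F3 raised miss
(D) mechanism M5 — fails on parameter X elevated, parameter Z elevated, indicator I1 active, signal on channel 1, signal on channel 2, flag F3 raised (predicts parameter X depressed, not parameter X elevated; predicts parameter Z depressed, not parameter Z elevated)
(E) mechanism M7 — fails on parameter X elevated, indicator I1 active, rate R decreasing, signal on channel 2, flag F3 raised (predicts parameter X depressed, not parameter X elevated)
(F) mechanism M2 — does not account for parameter X elevated, signal on channel 1, flag F3 raised
No candidate is consistent with all observations.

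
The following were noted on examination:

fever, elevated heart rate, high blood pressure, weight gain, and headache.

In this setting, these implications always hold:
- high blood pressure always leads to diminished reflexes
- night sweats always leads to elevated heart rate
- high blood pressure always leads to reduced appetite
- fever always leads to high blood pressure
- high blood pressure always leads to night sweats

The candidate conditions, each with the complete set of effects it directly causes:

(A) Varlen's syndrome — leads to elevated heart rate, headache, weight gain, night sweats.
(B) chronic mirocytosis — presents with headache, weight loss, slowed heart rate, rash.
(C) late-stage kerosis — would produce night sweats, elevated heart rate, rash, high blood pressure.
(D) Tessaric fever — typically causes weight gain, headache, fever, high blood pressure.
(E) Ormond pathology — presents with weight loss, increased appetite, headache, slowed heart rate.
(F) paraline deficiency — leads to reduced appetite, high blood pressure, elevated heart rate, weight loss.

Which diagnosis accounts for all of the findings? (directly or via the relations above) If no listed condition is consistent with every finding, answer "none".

D

Testing each hypothesis:
(A) Varlen's syndrome — does not account for fever, high blood pressure
(B) chronic mirocytosis — fails on fever, elevated heart rate, high blood pressure, weight gain (predicts slowed heart rate, not elevated heart rate; predicts weight loss, not weight gain)
(C) late-stage kerosis — does not account for fever, weight gain, headache
(D) Tessaric fever — accounts for every observation (elevated heart rate through high blood pressure → night sweats → elevated heart rate)
(E) Ormond pathology — fever -; elevated heart rate -; high blood pressure -; weight gain -; headache +
(F) paraline deficiency — fails on fever, weight gain, headache (predicts weight loss, not weight gain)
(D) is the only candidate with no mismatches.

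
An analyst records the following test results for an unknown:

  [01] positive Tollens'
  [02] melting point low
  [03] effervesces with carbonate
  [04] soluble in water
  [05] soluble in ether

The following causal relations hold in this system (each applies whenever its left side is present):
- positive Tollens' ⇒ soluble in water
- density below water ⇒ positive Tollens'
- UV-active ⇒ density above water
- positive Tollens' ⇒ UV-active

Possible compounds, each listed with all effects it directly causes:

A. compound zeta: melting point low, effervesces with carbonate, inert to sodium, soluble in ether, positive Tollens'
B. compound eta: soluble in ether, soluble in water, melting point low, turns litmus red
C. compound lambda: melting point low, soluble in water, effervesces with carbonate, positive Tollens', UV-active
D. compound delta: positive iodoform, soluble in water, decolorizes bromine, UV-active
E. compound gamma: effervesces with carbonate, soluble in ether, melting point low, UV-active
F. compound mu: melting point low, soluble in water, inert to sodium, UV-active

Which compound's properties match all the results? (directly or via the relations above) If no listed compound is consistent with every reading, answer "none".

Checking each candidate against the observations:
(A) compound zeta — accounts for every observation (soluble in water via positive Tollens' → soluble in water)
(B) compound eta — does not account for positive Tollens', effervesces with carbonate
(C) compound lambda — positive Tollens' yes; melting point low yes; effervesces with carbonate yes; soluble in water yes; soluble in ether NO
(D) compound delta — positive Tollens' NO; melting point low NO; effervesces with carbonate NO; soluble in water yes; soluble in ether NO
(E) compound gamma — does not account for positive Tollens', soluble in water
(F) compound mu — does not account for positive Tollens', effervesces with carbonate, soluble in ether
(A) alone accounts for all the evidence.

A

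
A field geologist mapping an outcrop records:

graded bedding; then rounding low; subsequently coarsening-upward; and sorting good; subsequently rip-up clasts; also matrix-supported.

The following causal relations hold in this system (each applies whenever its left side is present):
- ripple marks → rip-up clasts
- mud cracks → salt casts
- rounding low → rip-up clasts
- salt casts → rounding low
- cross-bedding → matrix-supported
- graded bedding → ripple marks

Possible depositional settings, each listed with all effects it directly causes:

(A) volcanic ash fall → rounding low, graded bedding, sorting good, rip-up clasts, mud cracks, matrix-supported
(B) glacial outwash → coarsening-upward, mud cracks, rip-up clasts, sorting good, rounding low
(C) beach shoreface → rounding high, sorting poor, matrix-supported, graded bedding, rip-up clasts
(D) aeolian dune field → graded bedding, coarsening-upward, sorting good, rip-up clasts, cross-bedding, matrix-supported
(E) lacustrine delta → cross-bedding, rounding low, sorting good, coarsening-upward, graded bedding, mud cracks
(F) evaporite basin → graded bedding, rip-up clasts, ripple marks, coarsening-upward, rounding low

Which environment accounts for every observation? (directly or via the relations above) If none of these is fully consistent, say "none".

E

For each candidate, compare predicted effects to what was observed:
(A) volcanic ash fall — graded bedding ✓; rounding low ✓; coarsening-upward ✗; sorting good ✓; rip-up clasts ✓; matrix-supported ✓
(B) glacial outwash — does not account for graded bedding, matrix-supported
(C) beach shoreface — graded bedding ✓; rounding low ✗; coarsening-upward ✗; sorting good ✗; rip-up clasts ✓; matrix-supported ✓
(D) aeolian dune field — does not account for rounding low
(E) lacustrine delta — accounts for every observation (rip-up clasts by rounding low → rip-up clasts)
(F) evaporite basin — graded bedding ✓; rounding low ✓; coarsening-upward ✓; sorting good ✗; rip-up clasts ✓; matrix-supported ✗
Only (E) is consistent with every observation.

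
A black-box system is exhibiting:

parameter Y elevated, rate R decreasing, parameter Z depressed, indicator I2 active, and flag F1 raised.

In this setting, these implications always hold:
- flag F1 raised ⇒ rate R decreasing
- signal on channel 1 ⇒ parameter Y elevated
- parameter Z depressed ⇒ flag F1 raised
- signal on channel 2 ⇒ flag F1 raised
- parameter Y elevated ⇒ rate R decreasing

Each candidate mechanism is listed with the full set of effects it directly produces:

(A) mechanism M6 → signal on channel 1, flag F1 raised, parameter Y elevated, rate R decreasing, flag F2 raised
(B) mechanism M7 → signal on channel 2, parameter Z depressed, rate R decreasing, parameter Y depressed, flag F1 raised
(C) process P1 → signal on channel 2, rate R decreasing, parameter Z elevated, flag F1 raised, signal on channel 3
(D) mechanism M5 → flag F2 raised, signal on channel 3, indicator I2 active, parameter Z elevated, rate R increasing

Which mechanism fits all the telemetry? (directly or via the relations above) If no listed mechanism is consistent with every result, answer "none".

Per-candidate check:
(A) mechanism M6 — does not account for parameter Z depressed, indicator I2 active
(B) mechanism M7 — fails on parameter Y elevated, indicator I2 active (predicts parameter Y depressed, not parameter Y elevated)
(C) process P1 — parameter Y elevated -; rate R decreasing +; parameter Z depressed -; indicator I2 active -; flag F1 raised +
(D) mechanism M5 — fails on parameter Y elevated, rate R decreasing, parameter Z depressed, flag F1 raised (predicts rate R increasing, not rate R decreasing; predicts parameter Z elevated, not parameter Z depressed)
Every candidate fails on at least one observation.

none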